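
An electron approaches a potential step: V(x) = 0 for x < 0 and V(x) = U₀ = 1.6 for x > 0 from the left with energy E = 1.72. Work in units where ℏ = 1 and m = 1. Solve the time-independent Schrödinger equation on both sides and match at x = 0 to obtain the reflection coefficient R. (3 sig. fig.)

R = 0.339

The wavenumbers are k₁ = √(2mE)/ℏ = 1.855 on the left and k₂ = √(2m(E − U₀))/ℏ = 0.4899 on the right.
Matching ψ and ψ′ at x = 0 gives r = (k₁ − k₂)/(k₁ + k₂), so R = r² = 0.3389 and T = 1 − R = 0.6611.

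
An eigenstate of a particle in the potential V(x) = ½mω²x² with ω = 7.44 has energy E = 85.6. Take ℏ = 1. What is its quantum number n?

n = 11

E_n = ℏω(n + ½) ⇒ n = E/(ℏω) − ½ = 85.6/7.44 − 0.5 = 11.005 → n = 11.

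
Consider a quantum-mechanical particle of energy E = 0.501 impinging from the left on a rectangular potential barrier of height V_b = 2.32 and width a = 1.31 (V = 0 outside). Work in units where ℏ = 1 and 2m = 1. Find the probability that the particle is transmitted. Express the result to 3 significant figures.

Since E < V_b the interior solution is evanescent with decay constant κ = √(2m(V_b − E))/ℏ = 1.349.
κa = 1.767, sinh(κa) = 2.841.
Matching ψ, ψ′ at both faces gives T = [1 + V_b² sinh²(κa) / (4E(V_b − E))]⁻¹ = 1/12.91 = 0.0774.

T = 0.0774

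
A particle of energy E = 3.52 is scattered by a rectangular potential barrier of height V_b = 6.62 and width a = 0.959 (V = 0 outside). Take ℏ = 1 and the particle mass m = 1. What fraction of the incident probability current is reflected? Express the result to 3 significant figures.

Since E < V_b the interior solution is evanescent with decay constant κ = √(2m(V_b − E))/ℏ = 2.490.
κa = 2.388, sinh(κa) = 5.399.
The exact tunnelling result is T⁻¹ = 1 + V_b² sinh²(κa) / [4E(V_b − E)] = 30.27, so T = 0.0330.
R = 1 − T = 0.967.

R = 0.967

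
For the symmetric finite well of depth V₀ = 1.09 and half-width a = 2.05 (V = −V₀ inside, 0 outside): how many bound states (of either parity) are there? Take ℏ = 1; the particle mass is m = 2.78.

N = 4

Define the well-strength parameter z₀ = (a/ℏ)√(2mV₀) = 2.05 × √(2·2.78·1.09) = 5.047.
The even/odd transcendental equations gain one root per π/2 in z₀, giving N = 1 + ⌊2z₀/π⌋ = 1 + ⌊3.213⌋ = 4.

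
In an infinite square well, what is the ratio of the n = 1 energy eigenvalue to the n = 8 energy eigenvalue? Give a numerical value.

Since E_n ∝ n², the ratio is (1/8)² = 0.015625.

0.015625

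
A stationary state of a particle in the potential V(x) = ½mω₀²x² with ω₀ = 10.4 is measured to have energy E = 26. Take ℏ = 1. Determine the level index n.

n = 2

E_n = ℏω₀(n + ½) ⇒ n = E/(ℏω₀) − ½ = 26/10.4 − 0.5 = 2.000 → n = 2.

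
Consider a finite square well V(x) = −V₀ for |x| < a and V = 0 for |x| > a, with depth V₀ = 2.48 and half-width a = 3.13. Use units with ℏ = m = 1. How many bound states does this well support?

Define the well-strength parameter z₀ = (a/ℏ)√(2mV₀) = 3.13 × √(2·1·2.48) = 6.971.
The even/odd transcendental equations gain one root per π/2 in z₀, giving N = 1 + ⌊2z₀/π⌋ = 1 + ⌊4.438⌋ = 5.

N = 5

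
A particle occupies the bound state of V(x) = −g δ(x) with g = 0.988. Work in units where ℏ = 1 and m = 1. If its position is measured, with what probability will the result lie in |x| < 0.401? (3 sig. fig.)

The normalised bound state is ψ = √κ e^{−κ|x|} with κ = mg/ℏ² = 0.9880.
P(|x| < d) = ∫_{−d}^{d} κ e^{−2κ|x|} dx = 1 − e^{−2κd} = 1 − e^{−0.7924} = 0.5472.

P = 0.547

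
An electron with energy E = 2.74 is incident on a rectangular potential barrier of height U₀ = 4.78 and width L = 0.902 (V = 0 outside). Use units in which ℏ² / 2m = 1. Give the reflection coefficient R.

E < U₀: inside the barrier ψ ∝ e^{±κx} with κ = √(2m(U₀ − E))/ℏ = 1.428.
κL = 1.288, sinh(κL) = 1.675.
Matching ψ, ψ′ at both faces gives T = [1 + U₀² sinh²(κL) / (4E(U₀ − E))]⁻¹ = 1/3.869 = 0.258.
R = 1 − T = 0.742.

R = 0.742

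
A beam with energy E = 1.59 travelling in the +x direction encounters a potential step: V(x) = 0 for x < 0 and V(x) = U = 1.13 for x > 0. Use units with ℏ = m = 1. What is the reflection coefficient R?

R = 0.0903

The wavenumbers are k₁ = √(2mE)/ℏ = 1.783 on the left and k₂ = √(2m(E − U))/ℏ = 0.9592 on the right.
Continuity of ψ and ψ′ at the step yields the reflection amplitude r = (k₁ − k₂)/(k₁ + k₂) = 0.3005; thus R = |r|² = 0.09030, T = 0.9097.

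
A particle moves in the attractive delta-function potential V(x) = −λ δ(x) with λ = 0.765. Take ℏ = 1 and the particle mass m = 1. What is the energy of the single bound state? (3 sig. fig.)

E = -0.293

For x ≠ 0 the bound state is ψ ∝ e^{−κ|x|}; integrating the TISE across the delta gives the cusp condition 2κ = 2mλ/ℏ², so κ = 0.7650.
Then E = −ℏ²κ²/(2m) = −mλ²/(2ℏ²) = -0.2926.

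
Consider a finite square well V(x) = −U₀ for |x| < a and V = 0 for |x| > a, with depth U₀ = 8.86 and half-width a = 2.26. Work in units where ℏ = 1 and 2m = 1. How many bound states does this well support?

N = 5

The dimensionless depth is z₀ = a√(2mU₀)/ℏ = 2.26 × √(8.860) = 6.727.
A new bound state (alternating even/odd) appears each time z₀ passes a multiple of π/2, so N = ⌊2z₀/π⌋ + 1 = ⌊4.283⌋ + 1 = 5.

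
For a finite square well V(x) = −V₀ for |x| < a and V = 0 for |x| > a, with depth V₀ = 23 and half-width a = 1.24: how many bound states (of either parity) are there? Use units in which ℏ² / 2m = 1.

N = 4

The dimensionless depth is z₀ = a√(2mV₀)/ℏ = 1.24 × √(23.00) = 5.947.
The even/odd transcendental equations gain one root per π/2 in z₀, giving N = 1 + ⌊2z₀/π⌋ = 1 + ⌊3.786⌋ = 4.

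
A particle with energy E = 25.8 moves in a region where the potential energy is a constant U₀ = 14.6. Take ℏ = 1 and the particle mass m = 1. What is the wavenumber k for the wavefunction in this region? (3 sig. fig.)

k = 4.73

With E > U₀ the solution is oscillatory, ψ ∝ e^{±ikx} with k = √(2m(E − U₀))/ℏ.
k = √(2 × 1 × 11.2) = 4.733.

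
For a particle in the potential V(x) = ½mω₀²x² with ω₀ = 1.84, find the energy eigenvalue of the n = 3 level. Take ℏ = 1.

E = 6.44

The oscillator eigenvalues are E_n = ℏω₀(n + ½), so E_3 = 1.84 × 3.5 = 6.440.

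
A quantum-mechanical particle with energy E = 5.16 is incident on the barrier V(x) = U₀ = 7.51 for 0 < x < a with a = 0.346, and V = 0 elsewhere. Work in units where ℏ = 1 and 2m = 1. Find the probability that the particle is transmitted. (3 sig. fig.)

Since E < U₀ the interior solution is evanescent with decay constant κ = √(2m(U₀ − E))/ℏ = 1.533.
κa = 0.5304, sinh(κa) = 0.5556.
The exact tunnelling result is T⁻¹ = 1 + U₀² sinh²(κa) / [4E(U₀ − E)] = 1.359, so T = 0.736.

T = 0.736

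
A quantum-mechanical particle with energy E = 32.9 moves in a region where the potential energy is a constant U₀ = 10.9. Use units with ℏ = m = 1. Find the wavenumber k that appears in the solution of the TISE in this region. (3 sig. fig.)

k = 6.63

With E > U₀ the solution is oscillatory, ψ ∝ e^{±ikx} with k = √(2m(E − U₀))/ℏ.
k = √(2 × 1 × 22) = 6.633.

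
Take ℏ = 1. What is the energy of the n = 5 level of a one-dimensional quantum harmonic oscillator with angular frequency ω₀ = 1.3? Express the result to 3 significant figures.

E = 7.15

The oscillator eigenvalues are E_n = ℏω₀(n + ½), so E_5 = 1.3 × 5.5 = 7.150.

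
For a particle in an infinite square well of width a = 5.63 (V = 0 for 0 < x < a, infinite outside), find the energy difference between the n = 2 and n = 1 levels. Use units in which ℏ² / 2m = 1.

E_n = n²π²ℏ²/(2ma²), so ΔE = (2² − 1²) π²ℏ²/(2ma²).
ΔE = 3 × π² / (2 × 0.5 × 5.63²) = 0.9341.

ΔE = 0.934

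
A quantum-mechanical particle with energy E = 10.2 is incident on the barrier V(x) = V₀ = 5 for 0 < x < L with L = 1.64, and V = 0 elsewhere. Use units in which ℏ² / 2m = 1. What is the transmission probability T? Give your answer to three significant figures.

Above the barrier the interior wavenumber is k₂ = √(2m(E − V₀))/ℏ = 2.280, giving phase k₂L = 3.740.
Matching at both interfaces gives T⁻¹ = 1 + V₀² sin²(k₂L) / [4E(E − V₀)] = 1.037, hence T = 0.964.

T = 0.964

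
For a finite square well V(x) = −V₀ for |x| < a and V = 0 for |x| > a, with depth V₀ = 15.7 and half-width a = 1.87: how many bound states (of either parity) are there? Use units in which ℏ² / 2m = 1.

N = 5

The dimensionless depth is z₀ = a√(2mV₀)/ℏ = 1.87 × √(15.70) = 7.410.
A new bound state (alternating even/odd) appears each time z₀ passes a multiple of π/2, so N = ⌊2z₀/π⌋ + 1 = ⌊4.717⌋ + 1 = 5.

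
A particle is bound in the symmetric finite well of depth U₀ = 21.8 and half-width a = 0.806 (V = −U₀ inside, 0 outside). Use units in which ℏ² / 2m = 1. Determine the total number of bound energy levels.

Define the well-strength parameter z₀ = (a/ℏ)√(2mU₀) = 0.806 × √(2·0.5·21.8) = 3.763.
A new bound state (alternating even/odd) appears each time z₀ passes a multiple of π/2, so N = ⌊2z₀/π⌋ + 1 = ⌊2.396⌋ + 1 = 3.

N = 3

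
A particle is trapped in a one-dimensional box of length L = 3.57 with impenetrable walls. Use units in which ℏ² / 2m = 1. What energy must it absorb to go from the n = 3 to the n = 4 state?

E_n = n²π²ℏ²/(2mL²), so ΔE = (4² − 3²) π²ℏ²/(2mL²).
ΔE = 7 × π² / (2 × 0.5 × 3.57²) = 5.421.

ΔE = 5.42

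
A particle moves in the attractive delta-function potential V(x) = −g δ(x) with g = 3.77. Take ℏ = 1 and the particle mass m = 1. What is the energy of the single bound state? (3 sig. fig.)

E = -7.11

For x ≠ 0 the bound state is ψ ∝ e^{−κ|x|}; integrating the TISE across the delta gives the cusp condition 2κ = 2mg/ℏ², so κ = 3.770.
Then E = −ℏ²κ²/(2m) = −mg²/(2ℏ²) = -7.106.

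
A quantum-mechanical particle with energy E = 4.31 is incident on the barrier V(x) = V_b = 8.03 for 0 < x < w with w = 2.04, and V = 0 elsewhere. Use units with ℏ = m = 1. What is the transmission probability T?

T = 0.0000584

E < V_b: inside the barrier ψ ∝ e^{±κx} with κ = √(2m(V_b − E))/ℏ = 2.728.
κw = 5.564, sinh(κw) = 130.5.
The exact tunnelling result is T⁻¹ = 1 + V_b² sinh²(κw) / [4E(V_b − E)] = 17120, so T = 0.0000584.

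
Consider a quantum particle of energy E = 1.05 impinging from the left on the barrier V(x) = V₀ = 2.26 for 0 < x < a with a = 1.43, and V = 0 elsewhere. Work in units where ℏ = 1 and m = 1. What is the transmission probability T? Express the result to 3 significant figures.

T = 0.0455

E < V₀: inside the barrier ψ ∝ e^{±κx} with κ = √(2m(V₀ − E))/ℏ = 1.556.
κa = 2.225, sinh(κa) = 4.571.
Matching ψ, ψ′ at both faces gives T = [1 + V₀² sinh²(κa) / (4E(V₀ − E))]⁻¹ = 1/22.00 = 0.0455.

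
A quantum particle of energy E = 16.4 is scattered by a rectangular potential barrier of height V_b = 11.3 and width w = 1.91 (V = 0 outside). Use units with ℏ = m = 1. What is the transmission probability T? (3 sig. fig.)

T = 0.988

E > V_b: inside the barrier k₂ = √(2m(E − V_b))/ℏ = 3.194, k₂w = 6.100.
Matching at both interfaces gives T⁻¹ = 1 + V_b² sin²(k₂w) / [4E(E − V_b)] = 1.013, hence T = 0.988.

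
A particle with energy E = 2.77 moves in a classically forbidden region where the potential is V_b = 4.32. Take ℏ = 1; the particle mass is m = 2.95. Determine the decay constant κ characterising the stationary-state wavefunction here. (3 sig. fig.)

Since E < V_b the TISE in this region is ψ'' = κ²ψ with κ = √(2m(V_b − E))/ℏ.
κ = √(2 × 2.95 × 1.55) = 3.024.

κ = 3.02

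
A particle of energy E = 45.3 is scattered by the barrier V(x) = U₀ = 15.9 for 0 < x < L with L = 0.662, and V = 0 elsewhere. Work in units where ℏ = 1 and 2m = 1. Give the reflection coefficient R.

R = 0.00882

Above the barrier the interior wavenumber is k₂ = √(2m(E − U₀))/ℏ = 5.422, giving phase k₂L = 3.589.
Matching at both interfaces gives T⁻¹ = 1 + U₀² sin²(k₂L) / [4E(E − U₀)] = 1.009, hence T = 0.991.
R = 1 − T = 0.00882.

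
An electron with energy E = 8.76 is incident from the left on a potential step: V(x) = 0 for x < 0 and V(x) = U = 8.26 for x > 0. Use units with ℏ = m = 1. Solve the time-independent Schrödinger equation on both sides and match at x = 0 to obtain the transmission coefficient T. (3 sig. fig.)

T = 0.623

The wavenumbers are k₁ = √(2mE)/ℏ = 4.186 on the left and k₂ = √(2m(E − U))/ℏ = 1.000 on the right.
Continuity of ψ and ψ′ at the step yields the reflection amplitude r = (k₁ − k₂)/(k₁ + k₂) = 0.6143; thus R = |r|² = 0.3774, T = 0.6226.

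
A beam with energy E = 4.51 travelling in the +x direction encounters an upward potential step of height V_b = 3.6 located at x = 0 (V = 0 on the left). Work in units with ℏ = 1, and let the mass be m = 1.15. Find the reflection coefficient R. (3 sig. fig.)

R = 0.144

The wavenumbers are k₁ = √(2mE)/ℏ = 3.221 on the left and k₂ = √(2m(E − V_b))/ℏ = 1.447 on the right.
Continuity of ψ and ψ′ at the step yields the reflection amplitude r = (k₁ − k₂)/(k₁ + k₂) = 0.3801; thus R = |r|² = 0.1445, T = 0.8555.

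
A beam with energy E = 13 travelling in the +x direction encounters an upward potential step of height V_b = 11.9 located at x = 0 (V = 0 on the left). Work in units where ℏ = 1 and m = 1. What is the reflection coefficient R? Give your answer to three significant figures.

On each side the TISE gives plane waves with k = √(2m(E − V))/ℏ: k₁ = √(2·1·13) = 5.099, k₂ = √(2·1·1.1) = 1.483.
Continuity of ψ and ψ′ at the step yields the reflection amplitude r = (k₁ − k₂)/(k₁ + k₂) = 0.5493; thus R = |r|² = 0.3018, T = 0.6982.

R = 0.302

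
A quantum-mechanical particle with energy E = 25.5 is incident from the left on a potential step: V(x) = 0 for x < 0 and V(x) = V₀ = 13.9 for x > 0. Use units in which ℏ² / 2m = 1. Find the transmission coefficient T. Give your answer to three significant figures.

T = 0.962

On each side the TISE gives plane waves with k = √(2m(E − V))/ℏ: k₁ = √(2·½·25.5) = 5.050, k₂ = √(2·½·11.6) = 3.406.
Continuity of ψ and ψ′ at the step yields the reflection amplitude r = (k₁ − k₂)/(k₁ + k₂) = 0.1944; thus R = |r|² = 0.03780, T = 0.9622.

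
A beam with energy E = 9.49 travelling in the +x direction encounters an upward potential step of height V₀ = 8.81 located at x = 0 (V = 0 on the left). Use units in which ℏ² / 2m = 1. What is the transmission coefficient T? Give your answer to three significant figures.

On each side the TISE gives plane waves with k = √(2m(E − V))/ℏ: k₁ = √(2·½·9.49) = 3.081, k₂ = √(2·½·0.68) = 0.8246.
Matching ψ and ψ′ at x = 0 gives r = (k₁ − k₂)/(k₁ + k₂), so R = r² = 0.3337 and T = 1 − R = 0.6663.

T = 0.666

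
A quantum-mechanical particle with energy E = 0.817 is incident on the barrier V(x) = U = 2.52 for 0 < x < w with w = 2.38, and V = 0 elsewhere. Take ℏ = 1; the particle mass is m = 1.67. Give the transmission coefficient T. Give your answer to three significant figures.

T = 0.0000412

E < U: inside the barrier ψ ∝ e^{±κx} with κ = √(2m(U − E))/ℏ = 2.385.
κw = 5.676, sinh(κw) = 145.9.
The exact tunnelling result is T⁻¹ = 1 + U² sinh²(κw) / [4E(U − E)] = 24300, so T = 0.0000412.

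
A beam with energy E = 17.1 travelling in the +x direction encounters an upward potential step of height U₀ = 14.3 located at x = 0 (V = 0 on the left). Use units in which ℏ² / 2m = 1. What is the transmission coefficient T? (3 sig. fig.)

T = 0.820

On each side the TISE gives plane waves with k = √(2m(E − V))/ℏ: k₁ = √(2·½·17.1) = 4.135, k₂ = √(2·½·2.8) = 1.673.
Matching ψ and ψ′ at x = 0 gives r = (k₁ − k₂)/(k₁ + k₂), so R = r² = 0.1796 and T = 1 − R = 0.8204.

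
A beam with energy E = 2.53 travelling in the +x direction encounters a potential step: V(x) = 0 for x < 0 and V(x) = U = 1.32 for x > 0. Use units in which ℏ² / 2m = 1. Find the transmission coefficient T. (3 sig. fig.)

The wavenumbers are k₁ = √(2mE)/ℏ = 1.591 on the left and k₂ = √(2m(E − U))/ℏ = 1.100 on the right.
Matching ψ and ψ′ at x = 0 gives r = (k₁ − k₂)/(k₁ + k₂), so R = r² = 0.03325 and T = 1 − R = 0.9668.

T = 0.967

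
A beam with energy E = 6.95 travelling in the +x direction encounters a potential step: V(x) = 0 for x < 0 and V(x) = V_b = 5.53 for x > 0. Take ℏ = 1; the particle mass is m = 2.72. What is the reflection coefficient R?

The wavenumbers are k₁ = √(2mE)/ℏ = 6.149 on the left and k₂ = √(2m(E − V_b))/ℏ = 2.779 on the right.
Matching ψ and ψ′ at x = 0 gives r = (k₁ − k₂)/(k₁ + k₂), so R = r² = 0.1424 and T = 1 − R = 0.8576.

R = 0.142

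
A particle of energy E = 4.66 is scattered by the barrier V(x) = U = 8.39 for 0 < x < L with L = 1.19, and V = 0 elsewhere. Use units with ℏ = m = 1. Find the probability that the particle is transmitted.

E < U: inside the barrier ψ ∝ e^{±κx} with κ = √(2m(U − E))/ℏ = 2.731.
κL = 3.250, sinh(κL) = 12.88.
Matching ψ, ψ′ at both faces gives T = [1 + U² sinh²(κL) / (4E(U − E))]⁻¹ = 1/168.9 = 0.00592.

T = 0.00592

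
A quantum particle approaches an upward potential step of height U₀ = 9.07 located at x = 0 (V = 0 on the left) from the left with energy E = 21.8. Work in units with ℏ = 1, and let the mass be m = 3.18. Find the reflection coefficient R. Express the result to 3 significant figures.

R = 0.0179

The wavenumbers are k₁ = √(2mE)/ℏ = 11.77 on the left and k₂ = √(2m(E − U₀))/ℏ = 8.998 on the right.
Continuity of ψ and ψ′ at the step yields the reflection amplitude r = (k₁ − k₂)/(k₁ + k₂) = 0.1337; thus R = |r|² = 0.01787, T = 0.9821.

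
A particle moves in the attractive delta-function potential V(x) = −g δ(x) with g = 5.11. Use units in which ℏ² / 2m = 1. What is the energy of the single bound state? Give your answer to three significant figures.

E = -6.53

The bound state is ψ(x) = √κ e^{−κ|x|}. The derivative jump ψ'(0⁺) − ψ'(0⁻) = −(2mg/ℏ²)ψ(0) fixes κ = mg/ℏ² = 2.555.
Then E = −ℏ²κ²/(2m) = −mg²/(2ℏ²) = -6.528.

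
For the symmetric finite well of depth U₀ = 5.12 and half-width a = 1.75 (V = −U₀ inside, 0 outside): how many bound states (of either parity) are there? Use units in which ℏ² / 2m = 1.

N = 3

Define the well-strength parameter z₀ = (a/ℏ)√(2mU₀) = 1.75 × √(2·0.5·5.12) = 3.960.
The even/odd transcendental equations gain one root per π/2 in z₀, giving N = 1 + ⌊2z₀/π⌋ = 1 + ⌊2.521⌋ = 3.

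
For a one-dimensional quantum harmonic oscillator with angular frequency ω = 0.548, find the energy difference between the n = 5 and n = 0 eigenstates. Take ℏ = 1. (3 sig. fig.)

E_n = ℏω(n + ½), so ΔE = (5 − 0) ℏω = 5 × 0.548 = 2.740.

ΔE = 2.74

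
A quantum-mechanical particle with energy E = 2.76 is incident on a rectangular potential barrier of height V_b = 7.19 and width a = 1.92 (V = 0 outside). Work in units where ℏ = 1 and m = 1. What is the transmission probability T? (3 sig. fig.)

Since E < V_b the interior solution is evanescent with decay constant κ = √(2m(V_b − E))/ℏ = 2.977.
κa = 5.715, sinh(κa) = 151.7.
The exact tunnelling result is T⁻¹ = 1 + V_b² sinh²(κa) / [4E(V_b − E)] = 24320, so T = 0.0000411.

T = 0.0000411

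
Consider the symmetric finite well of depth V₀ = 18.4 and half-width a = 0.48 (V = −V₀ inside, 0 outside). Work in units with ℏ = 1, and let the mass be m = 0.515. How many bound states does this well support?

The dimensionless depth is z₀ = a√(2mV₀)/ℏ = 0.48 × √(18.95) = 2.090.
A new bound state (alternating even/odd) appears each time z₀ passes a multiple of π/2, so N = ⌊2z₀/π⌋ + 1 = ⌊1.330⌋ + 1 = 2.

N = 2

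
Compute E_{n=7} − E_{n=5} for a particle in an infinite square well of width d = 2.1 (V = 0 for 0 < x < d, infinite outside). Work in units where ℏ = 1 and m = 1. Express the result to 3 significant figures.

E_n = n²π²ℏ²/(2md²), so ΔE = (7² − 5²) π²ℏ²/(2md²).
ΔE = 24 × π² / (2 × 1 × 2.1²) = 26.86.

ΔE = 26.9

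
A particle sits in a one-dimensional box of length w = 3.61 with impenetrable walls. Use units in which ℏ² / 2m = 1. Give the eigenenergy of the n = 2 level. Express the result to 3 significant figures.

Requiring ψ(0) = ψ(w) = 0 quantises k = nπ/w, hence E_n = ℏ²k²/2m = n²π²ℏ²/(2mw²).
E_2 = 2² × π² / (2 × 0.5 × 3.61²) = 3.029.

E = 3.03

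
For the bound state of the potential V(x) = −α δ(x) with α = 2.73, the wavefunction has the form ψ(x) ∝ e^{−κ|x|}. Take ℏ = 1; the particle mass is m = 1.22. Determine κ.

κ = 3.33

Integrate −(ℏ²/2m)ψ'' − αδ(x)ψ = Eψ from −ε to +ε: the ψ'' term gives ψ'(0⁺) − ψ'(0⁻) and the δ term gives −(2mα/ℏ²)ψ(0).
With ψ ∝ e^{−κ|x|} this yields −2κ = −2mα/ℏ², so κ = mα/ℏ² = 3.331.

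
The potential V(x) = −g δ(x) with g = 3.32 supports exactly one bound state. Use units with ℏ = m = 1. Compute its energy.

E = -5.51

For x ≠ 0 the bound state is ψ ∝ e^{−κ|x|}; integrating the TISE across the delta gives the cusp condition 2κ = 2mg/ℏ², so κ = 3.320.
Then E = −ℏ²κ²/(2m) = −mg²/(2ℏ²) = -5.511.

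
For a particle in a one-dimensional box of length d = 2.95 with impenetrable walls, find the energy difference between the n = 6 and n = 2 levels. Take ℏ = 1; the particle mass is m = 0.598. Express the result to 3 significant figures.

ΔE = 30.3

E_n = n²π²ℏ²/(2md²), so ΔE = (6² − 2²) π²ℏ²/(2md²).
ΔE = 32 × π² / (2 × 0.598 × 2.95²) = 30.34.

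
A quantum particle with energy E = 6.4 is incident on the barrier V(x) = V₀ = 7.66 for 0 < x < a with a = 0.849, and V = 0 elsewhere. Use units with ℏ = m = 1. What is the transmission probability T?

T = 0.146

E < V₀: inside the barrier ψ ∝ e^{±κx} with κ = √(2m(V₀ − E))/ℏ = 1.587.
κa = 1.348, sinh(κa) = 1.794.
Matching ψ, ψ′ at both faces gives T = [1 + V₀² sinh²(κa) / (4E(V₀ − E))]⁻¹ = 1/6.858 = 0.146.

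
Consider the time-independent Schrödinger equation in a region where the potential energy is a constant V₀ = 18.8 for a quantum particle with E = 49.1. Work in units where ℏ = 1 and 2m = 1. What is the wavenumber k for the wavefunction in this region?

k = 5.50

With E > V₀ the solution is oscillatory, ψ ∝ e^{±ikx} with k = √(2m(E − V₀))/ℏ.
k = √(2 × 0.5 × 30.3) = 5.505.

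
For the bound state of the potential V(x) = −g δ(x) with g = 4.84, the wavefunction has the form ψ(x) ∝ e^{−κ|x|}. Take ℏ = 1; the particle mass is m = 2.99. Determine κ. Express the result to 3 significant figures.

κ = 14.5

Integrate −(ℏ²/2m)ψ'' − gδ(x)ψ = Eψ from −ε to +ε: the ψ'' term gives ψ'(0⁺) − ψ'(0⁻) and the δ term gives −(2mg/ℏ²)ψ(0).
With ψ ∝ e^{−κ|x|} this yields −2κ = −2mg/ℏ², so κ = mg/ℏ² = 14.47.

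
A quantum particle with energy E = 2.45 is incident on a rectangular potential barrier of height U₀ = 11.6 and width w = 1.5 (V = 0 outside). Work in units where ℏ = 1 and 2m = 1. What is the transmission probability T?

T = 0.000305

E < U₀: inside the barrier ψ ∝ e^{±κx} with κ = √(2m(U₀ − E))/ℏ = 3.025.
κw = 4.537, sinh(κw) = 46.72.
Matching ψ, ψ′ at both faces gives T = [1 + U₀² sinh²(κw) / (4E(U₀ − E))]⁻¹ = 1/3276 = 0.000305.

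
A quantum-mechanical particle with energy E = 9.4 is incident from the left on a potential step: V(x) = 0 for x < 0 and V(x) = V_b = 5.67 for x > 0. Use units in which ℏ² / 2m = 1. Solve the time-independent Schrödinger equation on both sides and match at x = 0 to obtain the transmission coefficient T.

The wavenumbers are k₁ = √(2mE)/ℏ = 3.066 on the left and k₂ = √(2m(E − V_b))/ℏ = 1.931 on the right.
Continuity of ψ and ψ′ at the step yields the reflection amplitude r = (k₁ − k₂)/(k₁ + k₂) = 0.2270; thus R = |r|² = 0.05155, T = 0.9484.

T = 0.948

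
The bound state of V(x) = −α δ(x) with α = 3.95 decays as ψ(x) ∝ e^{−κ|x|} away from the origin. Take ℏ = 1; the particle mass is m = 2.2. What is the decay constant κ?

Integrate −(ℏ²/2m)ψ'' − αδ(x)ψ = Eψ from −ε to +ε: the ψ'' term gives ψ'(0⁺) − ψ'(0⁻) and the δ term gives −(2mα/ℏ²)ψ(0).
With ψ ∝ e^{−κ|x|} this yields −2κ = −2mα/ℏ², so κ = mα/ℏ² = 8.690.

κ = 8.69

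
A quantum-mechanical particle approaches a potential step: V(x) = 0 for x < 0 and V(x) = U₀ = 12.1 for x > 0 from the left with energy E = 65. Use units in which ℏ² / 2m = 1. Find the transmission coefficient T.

T = 0.997

The wavenumbers are k₁ = √(2mE)/ℏ = 8.062 on the left and k₂ = √(2m(E − U₀))/ℏ = 7.273 on the right.
Matching ψ and ψ′ at x = 0 gives r = (k₁ − k₂)/(k₁ + k₂), so R = r² = 0.002647 and T = 1 − R = 0.9974.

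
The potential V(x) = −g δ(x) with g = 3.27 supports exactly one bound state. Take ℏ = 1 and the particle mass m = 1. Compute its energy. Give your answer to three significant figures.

E = -5.35

For x ≠ 0 the bound state is ψ ∝ e^{−κ|x|}; integrating the TISE across the delta gives the cusp condition 2κ = 2mg/ℏ², so κ = 3.270.
Then E = −ℏ²κ²/(2m) = −mg²/(2ℏ²) = -5.346.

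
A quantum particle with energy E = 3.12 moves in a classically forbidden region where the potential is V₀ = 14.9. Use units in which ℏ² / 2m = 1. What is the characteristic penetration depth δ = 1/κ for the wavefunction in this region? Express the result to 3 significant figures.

δ = 0.291

Since E < V₀ the TISE in this region is ψ'' = κ²ψ with κ = √(2m(V₀ − E))/ℏ.
κ = √(2 × 0.5 × 11.78) = 3.432. The penetration depth is δ = 1/κ = 0.291.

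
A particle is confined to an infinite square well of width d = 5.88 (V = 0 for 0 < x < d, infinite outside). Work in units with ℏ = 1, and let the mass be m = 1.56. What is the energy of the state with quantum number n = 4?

E = 1.46

The infinite-well eigenfunctions ψ_n = √(2/d) sin(nπx/d) vanish at both walls, giving E_n = n²π²ℏ²/(2md²).
E_4 = 4² × π² / (2 × 1.56 × 5.88²) = 1.464.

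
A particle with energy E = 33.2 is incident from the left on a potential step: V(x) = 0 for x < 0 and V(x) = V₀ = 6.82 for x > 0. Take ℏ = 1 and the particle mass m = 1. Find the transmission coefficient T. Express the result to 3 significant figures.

T = 0.997

On each side the TISE gives plane waves with k = √(2m(E − V))/ℏ: k₁ = √(2·1·33.2) = 8.149, k₂ = √(2·1·26.38) = 7.264.
Matching ψ and ψ′ at x = 0 gives r = (k₁ − k₂)/(k₁ + k₂), so R = r² = 0.003297 and T = 1 − R = 0.9967.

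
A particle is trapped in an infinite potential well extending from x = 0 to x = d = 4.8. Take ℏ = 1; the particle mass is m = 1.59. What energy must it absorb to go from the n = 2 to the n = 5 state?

E_n = n²π²ℏ²/(2md²), so ΔE = (5² − 2²) π²ℏ²/(2md²).
ΔE = 21 × π² / (2 × 1.59 × 4.8²) = 2.829.

ΔE = 2.83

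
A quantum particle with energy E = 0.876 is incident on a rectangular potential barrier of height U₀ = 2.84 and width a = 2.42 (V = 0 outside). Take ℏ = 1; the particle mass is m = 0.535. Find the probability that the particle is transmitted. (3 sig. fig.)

T = 0.00306

Since E < U₀ the interior solution is evanescent with decay constant κ = √(2m(U₀ − E))/ℏ = 1.450.
κa = 3.508, sinh(κa) = 16.68.
Matching ψ, ψ′ at both faces gives T = [1 + U₀² sinh²(κa) / (4E(U₀ − E))]⁻¹ = 1/327.0 = 0.00306.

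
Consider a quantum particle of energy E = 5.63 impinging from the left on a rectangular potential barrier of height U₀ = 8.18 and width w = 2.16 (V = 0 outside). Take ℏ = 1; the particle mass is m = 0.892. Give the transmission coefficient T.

E < U₀: inside the barrier ψ ∝ e^{±κx} with κ = √(2m(U₀ − E))/ℏ = 2.133.
κw = 4.607, sinh(κw) = 50.09.
Matching ψ, ψ′ at both faces gives T = [1 + U₀² sinh²(κw) / (4E(U₀ − E))]⁻¹ = 1/2924 = 0.000342.

T = 0.000342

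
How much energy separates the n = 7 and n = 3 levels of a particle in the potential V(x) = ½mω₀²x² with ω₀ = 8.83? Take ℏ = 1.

E_n = ℏω₀(n + ½), so ΔE = (7 − 3) ℏω₀ = 4 × 8.83 = 35.32.

ΔE = 35.3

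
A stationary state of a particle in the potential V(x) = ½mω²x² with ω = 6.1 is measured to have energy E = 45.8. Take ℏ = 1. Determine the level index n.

n = 7

Invert E_n = (n + ½)ℏω: n = E/ℏω − ½ = 7.008, so n = 7.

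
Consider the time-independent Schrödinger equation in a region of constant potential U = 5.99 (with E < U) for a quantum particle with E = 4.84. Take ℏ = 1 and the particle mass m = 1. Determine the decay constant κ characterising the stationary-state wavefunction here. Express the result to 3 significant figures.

Since E < U the TISE in this region is ψ'' = κ²ψ with κ = √(2m(U − E))/ℏ.
κ = √(2 × 1 × 1.15) = 1.517.

κ = 1.52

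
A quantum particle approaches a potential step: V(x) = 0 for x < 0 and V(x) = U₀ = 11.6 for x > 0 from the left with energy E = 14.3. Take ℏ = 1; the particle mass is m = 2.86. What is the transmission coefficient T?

T = 0.845

The wavenumbers are k₁ = √(2mE)/ℏ = 9.044 on the left and k₂ = √(2m(E − U₀))/ℏ = 3.930 on the right.
Matching ψ and ψ′ at x = 0 gives r = (k₁ − k₂)/(k₁ + k₂), so R = r² = 0.1554 and T = 1 − R = 0.8446.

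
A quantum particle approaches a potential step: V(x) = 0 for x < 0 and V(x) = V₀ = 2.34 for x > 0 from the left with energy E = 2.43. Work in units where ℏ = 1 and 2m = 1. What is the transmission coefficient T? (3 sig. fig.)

T = 0.541

On each side the TISE gives plane waves with k = √(2m(E − V))/ℏ: k₁ = √(2·½·2.43) = 1.559, k₂ = √(2·½·0.09) = 0.3000.
Matching ψ and ψ′ at x = 0 gives r = (k₁ − k₂)/(k₁ + k₂), so R = r² = 0.4586 and T = 1 − R = 0.5414.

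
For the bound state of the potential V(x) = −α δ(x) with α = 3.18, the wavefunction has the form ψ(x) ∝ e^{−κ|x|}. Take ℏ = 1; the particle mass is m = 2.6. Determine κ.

κ = 8.27

Integrate −(ℏ²/2m)ψ'' − αδ(x)ψ = Eψ from −ε to +ε: the ψ'' term gives ψ'(0⁺) − ψ'(0⁻) and the δ term gives −(2mα/ℏ²)ψ(0).
With ψ ∝ e^{−κ|x|} this yields −2κ = −2mα/ℏ², so κ = mα/ℏ² = 8.268.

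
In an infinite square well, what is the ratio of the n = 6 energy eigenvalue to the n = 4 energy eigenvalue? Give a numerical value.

2.25

E_n = n²π²ℏ²/(2mL²) so the ratio is n₂²/n₁² = 36/16 = 2.25.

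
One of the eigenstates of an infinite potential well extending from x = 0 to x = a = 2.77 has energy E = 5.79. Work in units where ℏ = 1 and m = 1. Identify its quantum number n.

n = 3

For an infinite well E_n = n²π²ℏ²/(2ma²), so n = (a/πℏ)√(2mE).
n = (2.77/π) × √(2 × 1 × 5.79) = 3.000 → n = 3.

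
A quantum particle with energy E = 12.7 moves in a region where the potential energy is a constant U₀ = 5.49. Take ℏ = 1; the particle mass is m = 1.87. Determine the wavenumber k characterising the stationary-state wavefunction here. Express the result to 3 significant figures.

With E > U₀ the solution is oscillatory, ψ ∝ e^{±ikx} with k = √(2m(E − U₀))/ℏ.
k = √(2 × 1.87 × 7.21) = 5.193.

k = 5.19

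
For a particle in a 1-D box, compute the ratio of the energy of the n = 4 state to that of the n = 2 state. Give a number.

4

E_n = n²π²ℏ²/(2mL²) so the ratio is n₂²/n₁² = 16/4 = 4.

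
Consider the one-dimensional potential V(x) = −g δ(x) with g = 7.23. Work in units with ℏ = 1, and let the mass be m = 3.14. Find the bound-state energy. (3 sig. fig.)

The bound state is ψ(x) = √κ e^{−κ|x|}. The derivative jump ψ'(0⁺) − ψ'(0⁻) = −(2mg/ℏ²)ψ(0) fixes κ = mg/ℏ² = 22.70.
Then E = −ℏ²κ²/(2m) = −mg²/(2ℏ²) = -82.07.

E = -82.1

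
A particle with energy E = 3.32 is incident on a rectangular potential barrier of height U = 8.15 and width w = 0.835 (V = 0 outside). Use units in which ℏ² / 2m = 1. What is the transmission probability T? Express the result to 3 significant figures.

Since E < U the interior solution is evanescent with decay constant κ = √(2m(U − E))/ℏ = 2.198.
κw = 1.835, sinh(κw) = 3.053.
The exact tunnelling result is T⁻¹ = 1 + U² sinh²(κw) / [4E(U − E)] = 10.65, so T = 0.0939.

T = 0.0939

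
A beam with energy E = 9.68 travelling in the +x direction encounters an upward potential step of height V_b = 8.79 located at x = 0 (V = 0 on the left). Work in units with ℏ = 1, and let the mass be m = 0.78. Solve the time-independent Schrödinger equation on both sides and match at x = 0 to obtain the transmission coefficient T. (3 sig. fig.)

T = 0.714

The wavenumbers are k₁ = √(2mE)/ℏ = 3.886 on the left and k₂ = √(2m(E − V_b))/ℏ = 1.178 on the right.
Continuity of ψ and ψ′ at the step yields the reflection amplitude r = (k₁ − k₂)/(k₁ + k₂) = 0.5347; thus R = |r|² = 0.2859, T = 0.7141.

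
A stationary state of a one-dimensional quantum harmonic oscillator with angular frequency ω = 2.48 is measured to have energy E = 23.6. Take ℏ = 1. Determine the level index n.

Invert E_n = (n + ½)ℏω: n = E/ℏω − ½ = 9.016, so n = 9.

n = 9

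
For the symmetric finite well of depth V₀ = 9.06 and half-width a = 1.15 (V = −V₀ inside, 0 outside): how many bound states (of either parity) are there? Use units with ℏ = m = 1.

N = 4

Define the well-strength parameter z₀ = (a/ℏ)√(2mV₀) = 1.15 × √(2·1·9.06) = 4.895.
The even/odd transcendental equations gain one root per π/2 in z₀, giving N = 1 + ⌊2z₀/π⌋ = 1 + ⌊3.116⌋ = 4.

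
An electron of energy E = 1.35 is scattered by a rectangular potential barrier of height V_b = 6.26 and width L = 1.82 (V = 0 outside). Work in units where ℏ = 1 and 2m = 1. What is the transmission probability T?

Since E < V_b the interior solution is evanescent with decay constant κ = √(2m(V_b − E))/ℏ = 2.216.
κL = 4.033, sinh(κL) = 28.20.
Matching ψ, ψ′ at both faces gives T = [1 + V_b² sinh²(κL) / (4E(V_b − E))]⁻¹ = 1/1177 = 0.000850.

T = 0.000850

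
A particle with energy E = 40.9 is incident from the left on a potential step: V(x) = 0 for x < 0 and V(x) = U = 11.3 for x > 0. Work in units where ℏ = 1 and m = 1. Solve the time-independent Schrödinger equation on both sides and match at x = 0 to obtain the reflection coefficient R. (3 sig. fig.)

R = 0.00651

The wavenumbers are k₁ = √(2mE)/ℏ = 9.044 on the left and k₂ = √(2m(E − U))/ℏ = 7.694 on the right.
Continuity of ψ and ψ′ at the step yields the reflection amplitude r = (k₁ − k₂)/(k₁ + k₂) = 0.08066; thus R = |r|² = 0.006507, T = 0.9935.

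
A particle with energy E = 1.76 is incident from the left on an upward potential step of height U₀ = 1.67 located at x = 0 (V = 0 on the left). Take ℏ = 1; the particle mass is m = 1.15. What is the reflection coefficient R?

On each side the TISE gives plane waves with k = √(2m(E − V))/ℏ: k₁ = √(2·1.15·1.76) = 2.012, k₂ = √(2·1.15·0.09) = 0.4550.
Continuity of ψ and ψ′ at the step yields the reflection amplitude r = (k₁ − k₂)/(k₁ + k₂) = 0.6311; thus R = |r|² = 0.3983, T = 0.6017.

R = 0.398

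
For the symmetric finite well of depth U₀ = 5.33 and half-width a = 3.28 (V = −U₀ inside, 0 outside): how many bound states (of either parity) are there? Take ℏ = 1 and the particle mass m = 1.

N = 7

Define the well-strength parameter z₀ = (a/ℏ)√(2mU₀) = 3.28 × √(2·1·5.33) = 10.71.
The even/odd transcendental equations gain one root per π/2 in z₀, giving N = 1 + ⌊2z₀/π⌋ = 1 + ⌊6.818⌋ = 7.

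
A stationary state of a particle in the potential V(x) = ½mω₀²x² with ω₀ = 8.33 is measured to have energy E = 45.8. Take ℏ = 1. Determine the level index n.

n = 5

E_n = ℏω₀(n + ½) ⇒ n = E/(ℏω₀) − ½ = 45.8/8.33 − 0.5 = 4.998 → n = 5.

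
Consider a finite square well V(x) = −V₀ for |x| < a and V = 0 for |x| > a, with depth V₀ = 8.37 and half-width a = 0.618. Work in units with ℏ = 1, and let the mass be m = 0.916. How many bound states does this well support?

N = 2

The dimensionless depth is z₀ = a√(2mV₀)/ℏ = 0.618 × √(15.33) = 2.420.
The even/odd transcendental equations gain one root per π/2 in z₀, giving N = 1 + ⌊2z₀/π⌋ = 1 + ⌊1.541⌋ = 2.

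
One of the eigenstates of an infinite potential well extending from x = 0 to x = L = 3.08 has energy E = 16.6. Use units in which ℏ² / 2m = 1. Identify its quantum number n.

From E_n = n²π²ℏ²/(2mL²) invert to n = √(2mL²E)/(πℏ).
n = (3.08/π) × √(2 × 0.5 × 16.6) = 3.994 → n = 4.

n = 4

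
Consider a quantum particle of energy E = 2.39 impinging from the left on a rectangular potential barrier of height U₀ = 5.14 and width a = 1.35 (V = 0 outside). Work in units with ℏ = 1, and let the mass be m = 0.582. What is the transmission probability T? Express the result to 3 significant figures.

T = 0.0313

E < U₀: inside the barrier ψ ∝ e^{±κx} with κ = √(2m(U₀ − E))/ℏ = 1.789.
κa = 2.415, sinh(κa) = 5.552.
Matching ψ, ψ′ at both faces gives T = [1 + U₀² sinh²(κa) / (4E(U₀ − E))]⁻¹ = 1/31.98 = 0.0313.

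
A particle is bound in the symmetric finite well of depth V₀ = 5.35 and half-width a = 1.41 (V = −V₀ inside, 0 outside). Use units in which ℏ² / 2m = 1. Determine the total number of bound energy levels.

The dimensionless depth is z₀ = a√(2mV₀)/ℏ = 1.41 × √(5.350) = 3.261.
The even/odd transcendental equations gain one root per π/2 in z₀, giving N = 1 + ⌊2z₀/π⌋ = 1 + ⌊2.076⌋ = 3.

N = 3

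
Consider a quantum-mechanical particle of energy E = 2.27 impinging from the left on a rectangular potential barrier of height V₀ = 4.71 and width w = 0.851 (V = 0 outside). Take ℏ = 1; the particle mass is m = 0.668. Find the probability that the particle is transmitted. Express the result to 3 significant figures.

E < V₀: inside the barrier ψ ∝ e^{±κx} with κ = √(2m(V₀ − E))/ℏ = 1.806.
κw = 1.536, sinh(κw) = 2.217.
Matching ψ, ψ′ at both faces gives T = [1 + V₀² sinh²(κw) / (4E(V₀ − E))]⁻¹ = 1/5.919 = 0.169.

T = 0.169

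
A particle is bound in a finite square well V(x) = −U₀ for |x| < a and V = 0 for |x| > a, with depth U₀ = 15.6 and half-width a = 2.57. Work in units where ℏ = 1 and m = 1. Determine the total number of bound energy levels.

N = 10

Define the well-strength parameter z₀ = (a/ℏ)√(2mU₀) = 2.57 × √(2·1·15.6) = 14.36.
The even/odd transcendental equations gain one root per π/2 in z₀, giving N = 1 + ⌊2z₀/π⌋ = 1 + ⌊9.139⌋ = 10.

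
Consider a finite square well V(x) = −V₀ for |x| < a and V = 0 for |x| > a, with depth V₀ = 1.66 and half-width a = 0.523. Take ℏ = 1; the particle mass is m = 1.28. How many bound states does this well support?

N = 1

The dimensionless depth is z₀ = a√(2mV₀)/ℏ = 0.523 × √(4.250) = 1.078.
A new bound state (alternating even/odd) appears each time z₀ passes a multiple of π/2, so N = ⌊2z₀/π⌋ + 1 = ⌊0.6864⌋ + 1 = 1.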